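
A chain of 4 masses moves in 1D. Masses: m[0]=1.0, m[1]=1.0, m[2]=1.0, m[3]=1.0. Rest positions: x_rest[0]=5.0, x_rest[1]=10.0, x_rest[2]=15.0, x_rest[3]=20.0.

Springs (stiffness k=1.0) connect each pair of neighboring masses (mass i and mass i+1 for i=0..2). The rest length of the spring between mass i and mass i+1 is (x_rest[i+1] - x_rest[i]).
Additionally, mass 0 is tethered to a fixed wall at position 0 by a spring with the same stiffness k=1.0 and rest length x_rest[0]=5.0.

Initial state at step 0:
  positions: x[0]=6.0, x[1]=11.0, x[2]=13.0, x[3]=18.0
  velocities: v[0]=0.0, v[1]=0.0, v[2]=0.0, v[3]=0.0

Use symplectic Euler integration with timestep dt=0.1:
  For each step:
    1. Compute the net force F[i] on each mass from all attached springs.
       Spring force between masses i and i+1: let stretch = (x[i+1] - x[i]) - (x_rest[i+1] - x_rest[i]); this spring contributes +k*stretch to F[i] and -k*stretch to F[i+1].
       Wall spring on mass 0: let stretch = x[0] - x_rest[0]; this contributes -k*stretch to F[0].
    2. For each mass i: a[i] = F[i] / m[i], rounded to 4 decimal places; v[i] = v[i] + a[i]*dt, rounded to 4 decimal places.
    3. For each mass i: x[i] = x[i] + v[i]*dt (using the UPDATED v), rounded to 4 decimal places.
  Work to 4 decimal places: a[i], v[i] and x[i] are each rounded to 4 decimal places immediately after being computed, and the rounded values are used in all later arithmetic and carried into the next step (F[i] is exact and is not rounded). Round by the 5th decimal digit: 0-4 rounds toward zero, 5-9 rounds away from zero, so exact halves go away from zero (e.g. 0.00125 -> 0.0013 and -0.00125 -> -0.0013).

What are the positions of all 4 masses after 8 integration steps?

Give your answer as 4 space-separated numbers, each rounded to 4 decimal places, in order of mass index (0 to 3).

Answer: 5.6235 10.0764 13.9040 18.0576

Derivation:
Step 0: x=[6.0000 11.0000 13.0000 18.0000] v=[0.0000 0.0000 0.0000 0.0000]
Step 1: x=[5.9900 10.9700 13.0300 18.0000] v=[-0.1000 -0.3000 0.3000 0.0000]
Step 2: x=[5.9699 10.9108 13.0891 18.0003] v=[-0.2010 -0.5920 0.5910 0.0030]
Step 3: x=[5.9395 10.8240 13.1755 18.0015] v=[-0.3039 -0.8683 0.8643 0.0119]
Step 4: x=[5.8986 10.7118 13.2867 18.0044] v=[-0.4094 -1.1216 1.1118 0.0293]
Step 5: x=[5.8468 10.5773 13.4193 18.0102] v=[-0.5179 -1.3454 1.3261 0.0575]
Step 6: x=[5.7839 10.4239 13.5694 18.0200] v=[-0.6295 -1.5343 1.5010 0.0984]
Step 7: x=[5.7095 10.2555 13.7326 18.0353] v=[-0.7439 -1.6838 1.6315 0.1533]
Step 8: x=[5.6235 10.0764 13.9040 18.0576] v=[-0.8603 -1.7907 1.7141 0.2230]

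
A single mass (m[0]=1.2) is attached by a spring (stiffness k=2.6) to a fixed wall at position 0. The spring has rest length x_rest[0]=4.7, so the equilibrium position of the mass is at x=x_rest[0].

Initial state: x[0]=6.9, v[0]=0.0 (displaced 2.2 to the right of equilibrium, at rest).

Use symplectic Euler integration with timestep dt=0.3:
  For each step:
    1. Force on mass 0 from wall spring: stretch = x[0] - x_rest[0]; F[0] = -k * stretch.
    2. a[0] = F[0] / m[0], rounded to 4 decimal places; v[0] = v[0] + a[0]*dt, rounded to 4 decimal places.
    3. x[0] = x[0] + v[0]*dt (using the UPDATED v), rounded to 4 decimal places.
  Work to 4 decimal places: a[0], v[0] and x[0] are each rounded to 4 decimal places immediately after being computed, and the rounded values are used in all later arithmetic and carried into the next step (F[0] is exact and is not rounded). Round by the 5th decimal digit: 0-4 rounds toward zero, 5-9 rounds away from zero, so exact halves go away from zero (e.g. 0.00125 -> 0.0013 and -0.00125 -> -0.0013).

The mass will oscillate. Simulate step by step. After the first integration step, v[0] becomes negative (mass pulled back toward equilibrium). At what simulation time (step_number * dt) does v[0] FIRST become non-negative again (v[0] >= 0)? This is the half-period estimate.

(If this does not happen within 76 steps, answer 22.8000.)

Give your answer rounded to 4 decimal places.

Answer: 2.4000

Derivation:
Step 0: x=[6.9000] v=[0.0000]
Step 1: x=[6.4710] v=[-1.4300]
Step 2: x=[5.6966] v=[-2.5812]
Step 3: x=[4.7279] v=[-3.2290]
Step 4: x=[3.7537] v=[-3.2472]
Step 5: x=[2.9641] v=[-2.6321]
Step 6: x=[2.5130] v=[-1.5038]
Step 7: x=[2.4883] v=[-0.0823]
Step 8: x=[2.8949] v=[1.3553]
First v>=0 after going negative at step 8, time=2.4000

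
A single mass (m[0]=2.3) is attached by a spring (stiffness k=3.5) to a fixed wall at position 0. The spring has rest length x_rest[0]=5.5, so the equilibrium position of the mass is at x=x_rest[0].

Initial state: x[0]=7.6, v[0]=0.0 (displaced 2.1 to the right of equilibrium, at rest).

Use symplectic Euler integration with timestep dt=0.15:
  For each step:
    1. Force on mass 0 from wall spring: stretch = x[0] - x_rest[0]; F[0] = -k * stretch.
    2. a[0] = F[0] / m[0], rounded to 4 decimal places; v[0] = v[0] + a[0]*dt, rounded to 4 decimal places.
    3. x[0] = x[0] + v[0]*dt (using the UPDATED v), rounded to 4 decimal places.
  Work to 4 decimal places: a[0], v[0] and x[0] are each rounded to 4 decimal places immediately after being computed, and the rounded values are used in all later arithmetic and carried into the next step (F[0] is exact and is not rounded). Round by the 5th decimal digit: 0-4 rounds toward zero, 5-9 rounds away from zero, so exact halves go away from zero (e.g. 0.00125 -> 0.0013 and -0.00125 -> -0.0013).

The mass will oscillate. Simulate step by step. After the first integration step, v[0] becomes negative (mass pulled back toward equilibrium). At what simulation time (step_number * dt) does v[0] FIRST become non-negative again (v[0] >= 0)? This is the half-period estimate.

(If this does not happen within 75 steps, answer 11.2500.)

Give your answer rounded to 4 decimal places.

Step 0: x=[7.6000] v=[0.0000]
Step 1: x=[7.5281] v=[-0.4794]
Step 2: x=[7.3868] v=[-0.9423]
Step 3: x=[7.1809] v=[-1.3730]
Step 4: x=[6.9174] v=[-1.7567]
Step 5: x=[6.6054] v=[-2.0802]
Step 6: x=[6.2555] v=[-2.3325]
Step 7: x=[5.8798] v=[-2.5050]
Step 8: x=[5.4910] v=[-2.5917]
Step 9: x=[5.1026] v=[-2.5896]
Step 10: x=[4.7278] v=[-2.4989]
Step 11: x=[4.3794] v=[-2.3226]
Step 12: x=[4.0694] v=[-2.0668]
Step 13: x=[3.8084] v=[-1.7403]
Step 14: x=[3.6053] v=[-1.3542]
Step 15: x=[3.4670] v=[-0.9217]
Step 16: x=[3.3984] v=[-0.4576]
Step 17: x=[3.4017] v=[0.0221]
First v>=0 after going negative at step 17, time=2.5500

Answer: 2.5500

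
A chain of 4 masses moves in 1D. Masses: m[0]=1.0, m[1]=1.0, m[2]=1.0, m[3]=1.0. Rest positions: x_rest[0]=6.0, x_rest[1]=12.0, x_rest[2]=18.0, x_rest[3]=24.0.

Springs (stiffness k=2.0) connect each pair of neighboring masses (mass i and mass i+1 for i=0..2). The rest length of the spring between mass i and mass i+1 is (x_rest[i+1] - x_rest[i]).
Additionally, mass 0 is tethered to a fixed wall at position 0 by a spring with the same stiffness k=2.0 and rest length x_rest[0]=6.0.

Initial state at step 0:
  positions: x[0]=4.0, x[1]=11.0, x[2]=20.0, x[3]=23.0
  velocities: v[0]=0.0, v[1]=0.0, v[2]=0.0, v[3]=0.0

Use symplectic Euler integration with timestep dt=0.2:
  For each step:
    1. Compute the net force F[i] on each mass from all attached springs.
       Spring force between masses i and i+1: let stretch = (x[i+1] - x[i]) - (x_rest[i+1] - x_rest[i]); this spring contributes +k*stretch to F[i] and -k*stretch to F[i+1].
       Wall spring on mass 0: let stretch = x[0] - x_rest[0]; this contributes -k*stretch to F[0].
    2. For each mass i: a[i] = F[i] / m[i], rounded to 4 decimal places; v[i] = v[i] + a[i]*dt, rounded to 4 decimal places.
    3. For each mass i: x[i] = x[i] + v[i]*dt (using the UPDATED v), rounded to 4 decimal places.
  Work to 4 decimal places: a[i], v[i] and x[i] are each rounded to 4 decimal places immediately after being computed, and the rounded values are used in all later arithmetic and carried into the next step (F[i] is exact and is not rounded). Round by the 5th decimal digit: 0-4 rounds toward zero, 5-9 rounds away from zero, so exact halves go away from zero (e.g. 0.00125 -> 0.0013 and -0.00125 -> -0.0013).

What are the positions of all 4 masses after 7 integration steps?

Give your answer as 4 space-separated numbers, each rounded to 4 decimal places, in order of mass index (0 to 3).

Answer: 7.7400 12.1205 15.8272 24.7914

Derivation:
Step 0: x=[4.0000 11.0000 20.0000 23.0000] v=[0.0000 0.0000 0.0000 0.0000]
Step 1: x=[4.2400 11.1600 19.5200 23.2400] v=[1.2000 0.8000 -2.4000 1.2000]
Step 2: x=[4.6944 11.4352 18.6688 23.6624] v=[2.2720 1.3760 -4.2560 2.1120]
Step 3: x=[5.3125 11.7498 17.6384 24.1653] v=[3.0906 1.5731 -5.1520 2.5146]
Step 4: x=[6.0206 12.0205 16.6591 24.6261] v=[3.5405 1.3536 -4.8967 2.3038]
Step 5: x=[6.7270 12.1823 15.9460 24.9295] v=[3.5322 0.8091 -3.5653 1.5170]
Step 6: x=[7.3317 12.2088 15.6505 24.9942] v=[3.0235 0.1325 -1.4774 0.3236]
Step 7: x=[7.7400 12.1205 15.8272 24.7914] v=[2.0417 -0.4417 0.8834 -1.0139]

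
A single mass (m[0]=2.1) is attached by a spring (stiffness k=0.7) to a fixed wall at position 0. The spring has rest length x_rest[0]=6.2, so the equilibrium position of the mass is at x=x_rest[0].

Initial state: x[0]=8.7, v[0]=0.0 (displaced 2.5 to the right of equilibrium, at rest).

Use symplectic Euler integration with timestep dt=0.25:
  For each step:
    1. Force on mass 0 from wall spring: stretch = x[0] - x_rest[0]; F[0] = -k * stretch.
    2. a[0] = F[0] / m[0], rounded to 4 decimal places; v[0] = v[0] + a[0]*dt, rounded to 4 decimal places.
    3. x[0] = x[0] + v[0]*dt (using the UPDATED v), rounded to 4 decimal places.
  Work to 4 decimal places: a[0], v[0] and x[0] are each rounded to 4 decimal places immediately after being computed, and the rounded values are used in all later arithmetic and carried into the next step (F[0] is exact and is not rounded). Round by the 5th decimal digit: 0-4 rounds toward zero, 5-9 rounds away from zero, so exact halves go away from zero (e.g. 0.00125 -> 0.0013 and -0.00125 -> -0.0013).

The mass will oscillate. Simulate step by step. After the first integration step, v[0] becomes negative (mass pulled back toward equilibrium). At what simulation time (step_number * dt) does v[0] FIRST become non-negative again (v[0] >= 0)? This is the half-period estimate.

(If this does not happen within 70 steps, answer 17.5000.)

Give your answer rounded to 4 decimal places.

Step 0: x=[8.7000] v=[0.0000]
Step 1: x=[8.6479] v=[-0.2083]
Step 2: x=[8.5448] v=[-0.4123]
Step 3: x=[8.3929] v=[-0.6077]
Step 4: x=[8.1953] v=[-0.7905]
Step 5: x=[7.9561] v=[-0.9568]
Step 6: x=[7.6803] v=[-1.1032]
Step 7: x=[7.3737] v=[-1.2266]
Step 8: x=[7.0426] v=[-1.3244]
Step 9: x=[6.6940] v=[-1.3946]
Step 10: x=[6.3351] v=[-1.4358]
Step 11: x=[5.9733] v=[-1.4471]
Step 12: x=[5.6163] v=[-1.4282]
Step 13: x=[5.2714] v=[-1.3796]
Step 14: x=[4.9459] v=[-1.3022]
Step 15: x=[4.6465] v=[-1.1977]
Step 16: x=[4.3794] v=[-1.0683]
Step 17: x=[4.1503] v=[-0.9166]
Step 18: x=[3.9639] v=[-0.7458]
Step 19: x=[3.8240] v=[-0.5595]
Step 20: x=[3.7336] v=[-0.3615]
Step 21: x=[3.6946] v=[-0.1560]
Step 22: x=[3.7078] v=[0.0528]
First v>=0 after going negative at step 22, time=5.5000

Answer: 5.5000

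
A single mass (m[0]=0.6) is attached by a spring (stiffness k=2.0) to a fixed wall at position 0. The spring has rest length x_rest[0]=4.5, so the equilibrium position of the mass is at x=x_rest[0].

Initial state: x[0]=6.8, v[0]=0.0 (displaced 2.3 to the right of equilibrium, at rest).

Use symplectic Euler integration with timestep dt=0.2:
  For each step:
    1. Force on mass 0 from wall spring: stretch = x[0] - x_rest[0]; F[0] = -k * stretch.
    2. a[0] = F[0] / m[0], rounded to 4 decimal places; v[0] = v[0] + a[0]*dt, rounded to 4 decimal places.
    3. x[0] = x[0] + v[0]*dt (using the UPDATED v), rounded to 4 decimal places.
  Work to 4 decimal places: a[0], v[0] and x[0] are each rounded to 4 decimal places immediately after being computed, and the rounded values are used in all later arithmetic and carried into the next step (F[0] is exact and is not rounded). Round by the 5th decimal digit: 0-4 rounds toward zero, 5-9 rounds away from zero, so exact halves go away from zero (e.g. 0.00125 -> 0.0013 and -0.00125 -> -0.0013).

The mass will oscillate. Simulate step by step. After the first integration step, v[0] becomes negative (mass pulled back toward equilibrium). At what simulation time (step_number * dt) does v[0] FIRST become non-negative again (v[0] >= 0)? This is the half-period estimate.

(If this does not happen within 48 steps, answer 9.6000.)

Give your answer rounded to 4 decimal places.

Step 0: x=[6.8000] v=[0.0000]
Step 1: x=[6.4933] v=[-1.5333]
Step 2: x=[5.9209] v=[-2.8622]
Step 3: x=[5.1590] v=[-3.8095]
Step 4: x=[4.3092] v=[-4.2488]
Step 5: x=[3.4849] v=[-4.1216]
Step 6: x=[2.7959] v=[-3.4449]
Step 7: x=[2.3341] v=[-2.3088]
Step 8: x=[2.1611] v=[-0.8649]
Step 9: x=[2.3000] v=[0.6944]
First v>=0 after going negative at step 9, time=1.8000

Answer: 1.8000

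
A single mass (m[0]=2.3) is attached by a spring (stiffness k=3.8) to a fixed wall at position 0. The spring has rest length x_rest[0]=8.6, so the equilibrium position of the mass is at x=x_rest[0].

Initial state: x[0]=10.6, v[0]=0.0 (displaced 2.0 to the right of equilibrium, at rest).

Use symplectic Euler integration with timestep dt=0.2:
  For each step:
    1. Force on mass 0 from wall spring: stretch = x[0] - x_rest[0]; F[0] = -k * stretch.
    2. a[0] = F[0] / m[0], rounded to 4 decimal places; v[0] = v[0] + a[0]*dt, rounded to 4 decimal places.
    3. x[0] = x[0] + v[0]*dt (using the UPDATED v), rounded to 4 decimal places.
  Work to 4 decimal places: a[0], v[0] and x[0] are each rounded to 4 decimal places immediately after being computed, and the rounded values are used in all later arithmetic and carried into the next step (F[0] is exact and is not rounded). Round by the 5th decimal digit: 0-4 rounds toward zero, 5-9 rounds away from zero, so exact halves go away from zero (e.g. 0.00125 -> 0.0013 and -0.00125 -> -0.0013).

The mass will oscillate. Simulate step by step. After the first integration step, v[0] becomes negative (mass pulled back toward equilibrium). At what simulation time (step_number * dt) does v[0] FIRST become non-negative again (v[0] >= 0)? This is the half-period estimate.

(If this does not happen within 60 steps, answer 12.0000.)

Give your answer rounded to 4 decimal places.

Step 0: x=[10.6000] v=[0.0000]
Step 1: x=[10.4678] v=[-0.6609]
Step 2: x=[10.2122] v=[-1.2781]
Step 3: x=[9.8500] v=[-1.8108]
Step 4: x=[9.4052] v=[-2.2238]
Step 5: x=[8.9072] v=[-2.4899]
Step 6: x=[8.3889] v=[-2.5914]
Step 7: x=[7.8846] v=[-2.5216]
Step 8: x=[7.4276] v=[-2.2852]
Step 9: x=[7.0480] v=[-1.8978]
Step 10: x=[6.7710] v=[-1.3850]
Step 11: x=[6.6149] v=[-0.7806]
Step 12: x=[6.5900] v=[-0.1247]
Step 13: x=[6.6979] v=[0.5395]
First v>=0 after going negative at step 13, time=2.6000

Answer: 2.6000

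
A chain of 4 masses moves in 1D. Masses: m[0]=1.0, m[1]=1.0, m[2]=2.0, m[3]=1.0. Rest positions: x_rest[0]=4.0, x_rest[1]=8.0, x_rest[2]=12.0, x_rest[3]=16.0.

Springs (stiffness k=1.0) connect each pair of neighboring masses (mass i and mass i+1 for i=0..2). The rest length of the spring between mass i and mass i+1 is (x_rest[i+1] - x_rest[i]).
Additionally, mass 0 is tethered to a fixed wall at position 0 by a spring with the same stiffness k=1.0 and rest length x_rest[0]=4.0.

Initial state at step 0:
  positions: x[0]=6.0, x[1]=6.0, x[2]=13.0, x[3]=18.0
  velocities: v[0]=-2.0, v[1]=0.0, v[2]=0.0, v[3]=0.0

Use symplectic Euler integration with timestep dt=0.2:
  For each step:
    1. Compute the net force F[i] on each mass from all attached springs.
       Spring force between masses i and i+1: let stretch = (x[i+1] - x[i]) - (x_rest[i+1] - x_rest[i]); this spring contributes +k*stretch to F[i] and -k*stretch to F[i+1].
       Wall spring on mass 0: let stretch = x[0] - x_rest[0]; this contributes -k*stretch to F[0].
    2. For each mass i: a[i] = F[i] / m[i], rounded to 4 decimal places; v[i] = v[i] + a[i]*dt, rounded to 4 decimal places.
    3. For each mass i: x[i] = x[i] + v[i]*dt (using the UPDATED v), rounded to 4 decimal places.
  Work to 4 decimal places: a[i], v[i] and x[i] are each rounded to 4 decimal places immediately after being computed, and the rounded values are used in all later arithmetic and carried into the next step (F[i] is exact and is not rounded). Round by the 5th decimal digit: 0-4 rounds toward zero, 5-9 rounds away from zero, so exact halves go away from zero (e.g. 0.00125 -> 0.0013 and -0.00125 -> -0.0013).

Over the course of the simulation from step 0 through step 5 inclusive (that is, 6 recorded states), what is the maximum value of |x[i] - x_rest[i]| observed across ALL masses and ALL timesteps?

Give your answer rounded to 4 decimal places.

Step 0: x=[6.0000 6.0000 13.0000 18.0000] v=[-2.0000 0.0000 0.0000 0.0000]
Step 1: x=[5.3600 6.2800 12.9600 17.9600] v=[-3.2000 1.4000 -0.2000 -0.2000]
Step 2: x=[4.5424 6.7904 12.8864 17.8800] v=[-4.0880 2.5520 -0.3680 -0.4000]
Step 3: x=[3.6330 7.4547 12.7908 17.7603] v=[-4.5469 3.3216 -0.4782 -0.5987]
Step 4: x=[2.7312 8.1796 12.6878 17.6018] v=[-4.5092 3.6245 -0.5149 -0.7926]
Step 5: x=[1.9380 8.8669 12.5929 17.4067] v=[-3.9658 3.4365 -0.4743 -0.9754]
Max displacement = 2.0620

Answer: 2.0620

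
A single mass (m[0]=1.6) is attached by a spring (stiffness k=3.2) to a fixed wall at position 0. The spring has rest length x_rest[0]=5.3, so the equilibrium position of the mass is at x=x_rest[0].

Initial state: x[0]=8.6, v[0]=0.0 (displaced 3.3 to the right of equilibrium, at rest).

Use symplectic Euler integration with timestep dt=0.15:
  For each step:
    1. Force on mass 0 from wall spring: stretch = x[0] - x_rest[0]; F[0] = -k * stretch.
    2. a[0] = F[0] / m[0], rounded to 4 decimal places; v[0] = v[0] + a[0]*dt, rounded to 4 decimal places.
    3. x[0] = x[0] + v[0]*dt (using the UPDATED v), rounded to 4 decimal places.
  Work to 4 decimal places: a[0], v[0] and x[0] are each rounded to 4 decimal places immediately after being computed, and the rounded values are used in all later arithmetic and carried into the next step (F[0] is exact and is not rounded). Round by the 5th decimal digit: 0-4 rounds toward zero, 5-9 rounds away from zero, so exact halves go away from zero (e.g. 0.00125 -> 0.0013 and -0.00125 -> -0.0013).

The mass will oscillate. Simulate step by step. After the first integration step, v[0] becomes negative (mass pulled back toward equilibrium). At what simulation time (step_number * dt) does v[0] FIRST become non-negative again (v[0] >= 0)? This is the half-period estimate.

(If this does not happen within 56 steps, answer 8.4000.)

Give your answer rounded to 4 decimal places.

Step 0: x=[8.6000] v=[0.0000]
Step 1: x=[8.4515] v=[-0.9900]
Step 2: x=[8.1612] v=[-1.9355]
Step 3: x=[7.7421] v=[-2.7939]
Step 4: x=[7.2131] v=[-3.5265]
Step 5: x=[6.5980] v=[-4.1004]
Step 6: x=[5.9245] v=[-4.4898]
Step 7: x=[5.2229] v=[-4.6772]
Step 8: x=[4.5248] v=[-4.6541]
Step 9: x=[3.8616] v=[-4.4215]
Step 10: x=[3.2631] v=[-3.9900]
Step 11: x=[2.7563] v=[-3.3789]
Step 12: x=[2.3639] v=[-2.6158]
Step 13: x=[2.1037] v=[-1.7350]
Step 14: x=[1.9873] v=[-0.7761]
Step 15: x=[2.0200] v=[0.2177]
First v>=0 after going negative at step 15, time=2.2500

Answer: 2.2500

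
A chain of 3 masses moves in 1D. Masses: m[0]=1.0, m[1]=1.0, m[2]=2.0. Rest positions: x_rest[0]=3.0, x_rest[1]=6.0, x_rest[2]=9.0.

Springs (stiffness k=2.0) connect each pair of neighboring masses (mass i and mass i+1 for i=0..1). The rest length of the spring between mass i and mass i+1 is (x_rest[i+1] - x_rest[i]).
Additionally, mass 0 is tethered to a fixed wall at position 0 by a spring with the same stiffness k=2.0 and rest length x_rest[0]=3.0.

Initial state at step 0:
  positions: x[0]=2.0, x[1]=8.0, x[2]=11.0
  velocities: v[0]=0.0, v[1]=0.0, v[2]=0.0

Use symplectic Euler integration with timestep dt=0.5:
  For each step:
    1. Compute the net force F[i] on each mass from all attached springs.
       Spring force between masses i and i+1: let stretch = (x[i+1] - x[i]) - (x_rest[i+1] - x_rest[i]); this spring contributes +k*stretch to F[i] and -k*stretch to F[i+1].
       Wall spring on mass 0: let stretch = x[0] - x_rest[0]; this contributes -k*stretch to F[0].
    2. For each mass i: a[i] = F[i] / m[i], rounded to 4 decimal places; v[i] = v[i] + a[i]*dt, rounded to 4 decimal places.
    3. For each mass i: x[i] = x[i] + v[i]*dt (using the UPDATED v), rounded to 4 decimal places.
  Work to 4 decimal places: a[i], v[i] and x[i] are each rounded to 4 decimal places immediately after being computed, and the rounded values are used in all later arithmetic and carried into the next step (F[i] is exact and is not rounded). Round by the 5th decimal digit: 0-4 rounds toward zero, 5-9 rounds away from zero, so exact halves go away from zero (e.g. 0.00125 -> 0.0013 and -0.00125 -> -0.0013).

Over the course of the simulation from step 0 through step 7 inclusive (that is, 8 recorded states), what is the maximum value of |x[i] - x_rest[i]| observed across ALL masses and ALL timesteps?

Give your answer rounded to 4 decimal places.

Answer: 2.4844

Derivation:
Step 0: x=[2.0000 8.0000 11.0000] v=[0.0000 0.0000 0.0000]
Step 1: x=[4.0000 6.5000 11.0000] v=[4.0000 -3.0000 0.0000]
Step 2: x=[5.2500 6.0000 10.6250] v=[2.5000 -1.0000 -0.7500]
Step 3: x=[4.2500 7.4375 9.8438] v=[-2.0000 2.8750 -1.5625]
Step 4: x=[2.7188 8.4844 9.2110] v=[-3.0625 2.0938 -1.2657]
Step 5: x=[2.7110 7.0118 9.1465] v=[-0.0157 -2.9452 -0.1290]
Step 6: x=[3.4981 4.4562 9.2984] v=[1.5741 -5.1113 0.3037]
Step 7: x=[3.0152 3.8426 8.9897] v=[-0.9659 -1.2272 -0.6174]
Max displacement = 2.4844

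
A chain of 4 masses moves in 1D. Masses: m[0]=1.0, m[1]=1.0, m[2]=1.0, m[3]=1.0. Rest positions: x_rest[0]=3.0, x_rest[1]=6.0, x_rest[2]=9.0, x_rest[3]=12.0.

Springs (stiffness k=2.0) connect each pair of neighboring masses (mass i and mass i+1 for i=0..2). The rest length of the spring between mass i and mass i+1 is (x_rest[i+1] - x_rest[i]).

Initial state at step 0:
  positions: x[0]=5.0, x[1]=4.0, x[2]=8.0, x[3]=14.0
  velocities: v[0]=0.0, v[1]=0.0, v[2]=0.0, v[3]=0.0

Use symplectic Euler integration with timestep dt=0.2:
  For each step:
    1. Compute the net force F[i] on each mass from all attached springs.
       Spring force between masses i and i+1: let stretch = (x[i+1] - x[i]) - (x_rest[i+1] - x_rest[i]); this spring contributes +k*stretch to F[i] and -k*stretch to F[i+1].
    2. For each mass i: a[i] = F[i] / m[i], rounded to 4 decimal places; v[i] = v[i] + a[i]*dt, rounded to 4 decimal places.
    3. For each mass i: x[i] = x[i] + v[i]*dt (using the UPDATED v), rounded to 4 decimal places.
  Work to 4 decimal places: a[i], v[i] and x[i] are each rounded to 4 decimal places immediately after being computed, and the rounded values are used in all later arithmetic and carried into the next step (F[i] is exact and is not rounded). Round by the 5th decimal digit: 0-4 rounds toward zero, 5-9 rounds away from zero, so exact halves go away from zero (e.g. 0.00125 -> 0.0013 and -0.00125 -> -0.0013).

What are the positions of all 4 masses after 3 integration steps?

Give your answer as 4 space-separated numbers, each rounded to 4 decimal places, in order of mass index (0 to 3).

Step 0: x=[5.0000 4.0000 8.0000 14.0000] v=[0.0000 0.0000 0.0000 0.0000]
Step 1: x=[4.6800 4.4000 8.1600 13.7600] v=[-1.6000 2.0000 0.8000 -1.2000]
Step 2: x=[4.0976 5.1232 8.4672 13.3120] v=[-2.9120 3.6160 1.5360 -2.2400]
Step 3: x=[3.3572 6.0319 8.8945 12.7164] v=[-3.7018 4.5434 2.1363 -2.9779]

Answer: 3.3572 6.0319 8.8945 12.7164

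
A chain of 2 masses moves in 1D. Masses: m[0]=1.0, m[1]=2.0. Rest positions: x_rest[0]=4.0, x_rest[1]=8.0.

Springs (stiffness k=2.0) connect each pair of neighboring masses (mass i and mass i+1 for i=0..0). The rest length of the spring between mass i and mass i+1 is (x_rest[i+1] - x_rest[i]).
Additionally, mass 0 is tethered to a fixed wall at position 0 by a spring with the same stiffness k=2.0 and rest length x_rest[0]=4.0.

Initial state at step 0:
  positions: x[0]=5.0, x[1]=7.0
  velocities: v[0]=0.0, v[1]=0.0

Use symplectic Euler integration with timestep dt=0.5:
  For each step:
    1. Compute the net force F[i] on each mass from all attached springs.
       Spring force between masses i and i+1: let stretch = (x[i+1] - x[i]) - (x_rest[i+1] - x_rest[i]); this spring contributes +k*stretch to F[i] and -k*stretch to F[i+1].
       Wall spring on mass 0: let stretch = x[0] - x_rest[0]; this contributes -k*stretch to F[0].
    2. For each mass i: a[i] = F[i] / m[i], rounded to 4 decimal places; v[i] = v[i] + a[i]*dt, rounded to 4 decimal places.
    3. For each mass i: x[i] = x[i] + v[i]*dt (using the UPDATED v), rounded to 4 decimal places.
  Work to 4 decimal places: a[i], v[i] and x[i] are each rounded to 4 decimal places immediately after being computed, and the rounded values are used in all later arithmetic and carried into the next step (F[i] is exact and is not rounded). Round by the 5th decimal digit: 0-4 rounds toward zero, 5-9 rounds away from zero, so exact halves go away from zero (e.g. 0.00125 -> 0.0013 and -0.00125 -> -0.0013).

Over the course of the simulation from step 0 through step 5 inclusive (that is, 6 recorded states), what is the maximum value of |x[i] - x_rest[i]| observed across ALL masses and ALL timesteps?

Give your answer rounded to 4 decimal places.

Step 0: x=[5.0000 7.0000] v=[0.0000 0.0000]
Step 1: x=[3.5000 7.5000] v=[-3.0000 1.0000]
Step 2: x=[2.2500 8.0000] v=[-2.5000 1.0000]
Step 3: x=[2.7500 8.0625] v=[1.0000 0.1250]
Step 4: x=[4.5313 7.7969] v=[3.5625 -0.5313]
Step 5: x=[5.6797 7.7149] v=[2.2968 -0.1641]
Max displacement = 1.7500

Answer: 1.7500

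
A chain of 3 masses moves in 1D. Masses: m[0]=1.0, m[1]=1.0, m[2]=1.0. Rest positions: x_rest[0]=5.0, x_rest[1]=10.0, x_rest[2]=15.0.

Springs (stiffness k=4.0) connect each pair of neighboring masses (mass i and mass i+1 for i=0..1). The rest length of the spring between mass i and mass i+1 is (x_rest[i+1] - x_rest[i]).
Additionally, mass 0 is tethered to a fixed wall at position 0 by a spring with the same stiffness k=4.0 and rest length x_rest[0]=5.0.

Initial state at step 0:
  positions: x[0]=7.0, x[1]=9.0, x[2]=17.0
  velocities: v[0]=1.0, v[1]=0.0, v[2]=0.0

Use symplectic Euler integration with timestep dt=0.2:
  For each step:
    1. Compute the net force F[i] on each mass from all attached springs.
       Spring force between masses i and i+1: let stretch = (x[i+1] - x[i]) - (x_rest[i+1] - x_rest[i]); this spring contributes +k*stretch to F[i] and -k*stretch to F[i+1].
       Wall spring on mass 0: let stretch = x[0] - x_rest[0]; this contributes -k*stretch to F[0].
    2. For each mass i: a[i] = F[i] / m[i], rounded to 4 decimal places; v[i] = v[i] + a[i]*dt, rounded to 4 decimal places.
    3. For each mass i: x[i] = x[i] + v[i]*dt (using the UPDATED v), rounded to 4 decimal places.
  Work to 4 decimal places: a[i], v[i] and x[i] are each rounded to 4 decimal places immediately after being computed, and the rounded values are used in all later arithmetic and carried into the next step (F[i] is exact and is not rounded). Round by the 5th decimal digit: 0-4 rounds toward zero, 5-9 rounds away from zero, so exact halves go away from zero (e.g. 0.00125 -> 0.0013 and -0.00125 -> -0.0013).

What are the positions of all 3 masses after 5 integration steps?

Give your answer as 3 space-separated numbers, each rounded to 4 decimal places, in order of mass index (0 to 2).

Step 0: x=[7.0000 9.0000 17.0000] v=[1.0000 0.0000 0.0000]
Step 1: x=[6.4000 9.9600 16.5200] v=[-3.0000 4.8000 -2.4000]
Step 2: x=[5.3456 11.4000 15.7904] v=[-5.2720 7.2000 -3.6480]
Step 3: x=[4.4046 12.5738 15.1583] v=[-4.7050 5.8688 -3.1603]
Step 4: x=[4.0659 12.8540 14.9127] v=[-1.6933 1.4010 -1.2279]
Step 5: x=[4.4828 12.0575 15.1377] v=[2.0845 -3.9825 1.1251]

Answer: 4.4828 12.0575 15.1377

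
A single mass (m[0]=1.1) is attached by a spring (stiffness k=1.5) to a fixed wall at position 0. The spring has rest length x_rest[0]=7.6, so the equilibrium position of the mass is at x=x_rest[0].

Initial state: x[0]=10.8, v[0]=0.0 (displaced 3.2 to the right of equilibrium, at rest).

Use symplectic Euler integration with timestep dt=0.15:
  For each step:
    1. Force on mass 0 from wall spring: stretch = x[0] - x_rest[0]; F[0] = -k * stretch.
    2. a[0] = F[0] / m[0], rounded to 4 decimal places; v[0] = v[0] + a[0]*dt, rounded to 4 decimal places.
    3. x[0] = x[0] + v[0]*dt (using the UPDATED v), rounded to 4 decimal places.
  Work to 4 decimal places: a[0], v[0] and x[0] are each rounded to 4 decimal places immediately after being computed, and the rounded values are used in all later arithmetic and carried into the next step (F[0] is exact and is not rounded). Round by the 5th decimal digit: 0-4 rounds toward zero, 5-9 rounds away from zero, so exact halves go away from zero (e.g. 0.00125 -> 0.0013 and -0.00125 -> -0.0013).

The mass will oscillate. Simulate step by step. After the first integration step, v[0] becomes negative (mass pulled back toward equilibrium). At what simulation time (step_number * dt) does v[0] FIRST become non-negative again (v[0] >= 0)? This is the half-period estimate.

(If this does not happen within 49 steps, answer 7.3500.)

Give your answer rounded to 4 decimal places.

Step 0: x=[10.8000] v=[0.0000]
Step 1: x=[10.7018] v=[-0.6545]
Step 2: x=[10.5085] v=[-1.2890]
Step 3: x=[10.2259] v=[-1.8839]
Step 4: x=[9.8628] v=[-2.4210]
Step 5: x=[9.4302] v=[-2.8838]
Step 6: x=[8.9415] v=[-3.2582]
Step 7: x=[8.4116] v=[-3.5326]
Step 8: x=[7.8568] v=[-3.6986]
Step 9: x=[7.2941] v=[-3.7511]
Step 10: x=[6.7408] v=[-3.6885]
Step 11: x=[6.2139] v=[-3.5128]
Step 12: x=[5.7295] v=[-3.2293]
Step 13: x=[5.3025] v=[-2.8467]
Step 14: x=[4.9460] v=[-2.3768]
Step 15: x=[4.6709] v=[-1.8339]
Step 16: x=[4.4857] v=[-1.2348]
Step 17: x=[4.3960] v=[-0.5978]
Step 18: x=[4.4046] v=[0.0576]
First v>=0 after going negative at step 18, time=2.7000

Answer: 2.7000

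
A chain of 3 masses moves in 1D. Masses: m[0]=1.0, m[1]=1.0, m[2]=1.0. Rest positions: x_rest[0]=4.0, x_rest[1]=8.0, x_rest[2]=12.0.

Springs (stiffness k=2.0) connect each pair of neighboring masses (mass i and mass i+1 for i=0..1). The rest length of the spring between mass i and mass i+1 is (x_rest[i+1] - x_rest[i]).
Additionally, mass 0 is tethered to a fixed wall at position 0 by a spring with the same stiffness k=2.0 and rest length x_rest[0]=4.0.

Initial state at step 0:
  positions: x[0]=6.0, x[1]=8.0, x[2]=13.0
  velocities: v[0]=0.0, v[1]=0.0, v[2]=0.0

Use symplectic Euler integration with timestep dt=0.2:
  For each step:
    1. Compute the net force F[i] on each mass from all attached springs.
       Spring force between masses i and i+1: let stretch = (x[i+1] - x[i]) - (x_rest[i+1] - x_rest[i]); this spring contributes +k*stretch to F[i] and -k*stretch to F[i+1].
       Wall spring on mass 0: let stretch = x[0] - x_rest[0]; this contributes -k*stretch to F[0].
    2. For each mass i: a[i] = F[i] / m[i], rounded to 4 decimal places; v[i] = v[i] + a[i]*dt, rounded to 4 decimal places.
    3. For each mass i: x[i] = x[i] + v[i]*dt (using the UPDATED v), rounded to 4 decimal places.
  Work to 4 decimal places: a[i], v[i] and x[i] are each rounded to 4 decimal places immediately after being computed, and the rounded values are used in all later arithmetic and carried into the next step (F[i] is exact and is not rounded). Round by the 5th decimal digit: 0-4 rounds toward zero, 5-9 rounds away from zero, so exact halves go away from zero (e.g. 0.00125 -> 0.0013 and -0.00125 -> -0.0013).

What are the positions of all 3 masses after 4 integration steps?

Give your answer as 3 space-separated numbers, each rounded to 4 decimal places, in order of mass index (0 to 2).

Answer: 3.7419 9.4716 12.5323

Derivation:
Step 0: x=[6.0000 8.0000 13.0000] v=[0.0000 0.0000 0.0000]
Step 1: x=[5.6800 8.2400 12.9200] v=[-1.6000 1.2000 -0.4000]
Step 2: x=[5.1104 8.6496 12.7856] v=[-2.8480 2.0480 -0.6720]
Step 3: x=[4.4151 9.1069 12.6403] v=[-3.4765 2.2867 -0.7264]
Step 4: x=[3.7419 9.4716 12.5323] v=[-3.3658 1.8233 -0.5398]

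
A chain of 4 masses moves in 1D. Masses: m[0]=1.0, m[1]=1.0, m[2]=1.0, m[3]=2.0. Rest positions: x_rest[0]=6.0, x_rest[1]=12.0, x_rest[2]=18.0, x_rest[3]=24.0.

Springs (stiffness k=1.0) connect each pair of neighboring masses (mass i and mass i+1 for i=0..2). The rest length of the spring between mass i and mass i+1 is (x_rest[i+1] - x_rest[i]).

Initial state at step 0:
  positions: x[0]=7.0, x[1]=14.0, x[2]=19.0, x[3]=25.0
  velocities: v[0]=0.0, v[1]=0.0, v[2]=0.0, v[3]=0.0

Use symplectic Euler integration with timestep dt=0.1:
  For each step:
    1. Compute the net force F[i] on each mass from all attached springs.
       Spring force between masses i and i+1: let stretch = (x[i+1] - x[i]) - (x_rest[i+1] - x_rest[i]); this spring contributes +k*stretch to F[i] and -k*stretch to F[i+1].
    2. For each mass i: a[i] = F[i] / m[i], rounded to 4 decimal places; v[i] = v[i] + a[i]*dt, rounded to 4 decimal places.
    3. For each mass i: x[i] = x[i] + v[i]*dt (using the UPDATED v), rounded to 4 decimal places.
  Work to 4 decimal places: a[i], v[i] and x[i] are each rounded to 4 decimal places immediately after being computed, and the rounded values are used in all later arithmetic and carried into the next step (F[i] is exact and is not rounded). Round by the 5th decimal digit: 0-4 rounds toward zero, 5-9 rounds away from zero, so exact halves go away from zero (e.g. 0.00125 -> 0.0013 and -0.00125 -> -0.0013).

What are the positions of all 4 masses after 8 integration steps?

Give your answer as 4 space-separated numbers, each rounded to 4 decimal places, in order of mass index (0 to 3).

Answer: 7.3011 13.3976 19.2825 25.0096

Derivation:
Step 0: x=[7.0000 14.0000 19.0000 25.0000] v=[0.0000 0.0000 0.0000 0.0000]
Step 1: x=[7.0100 13.9800 19.0100 25.0000] v=[0.1000 -0.2000 0.1000 0.0000]
Step 2: x=[7.0297 13.9406 19.0296 25.0001] v=[0.1970 -0.3940 0.1960 0.0005]
Step 3: x=[7.0585 13.8830 19.0580 25.0003] v=[0.2881 -0.5762 0.2842 0.0020]
Step 4: x=[7.0956 13.8089 19.0941 25.0008] v=[0.3706 -0.7412 0.3609 0.0049]
Step 5: x=[7.1398 13.7205 19.1364 25.0018] v=[0.4419 -0.8840 0.4231 0.0096]
Step 6: x=[7.1898 13.6205 19.1832 25.0034] v=[0.5000 -1.0005 0.4681 0.0163]
Step 7: x=[7.2441 13.5118 19.2326 25.0059] v=[0.5431 -1.0873 0.4939 0.0253]
Step 8: x=[7.3011 13.3976 19.2825 25.0096] v=[0.5699 -1.1420 0.4992 0.0366]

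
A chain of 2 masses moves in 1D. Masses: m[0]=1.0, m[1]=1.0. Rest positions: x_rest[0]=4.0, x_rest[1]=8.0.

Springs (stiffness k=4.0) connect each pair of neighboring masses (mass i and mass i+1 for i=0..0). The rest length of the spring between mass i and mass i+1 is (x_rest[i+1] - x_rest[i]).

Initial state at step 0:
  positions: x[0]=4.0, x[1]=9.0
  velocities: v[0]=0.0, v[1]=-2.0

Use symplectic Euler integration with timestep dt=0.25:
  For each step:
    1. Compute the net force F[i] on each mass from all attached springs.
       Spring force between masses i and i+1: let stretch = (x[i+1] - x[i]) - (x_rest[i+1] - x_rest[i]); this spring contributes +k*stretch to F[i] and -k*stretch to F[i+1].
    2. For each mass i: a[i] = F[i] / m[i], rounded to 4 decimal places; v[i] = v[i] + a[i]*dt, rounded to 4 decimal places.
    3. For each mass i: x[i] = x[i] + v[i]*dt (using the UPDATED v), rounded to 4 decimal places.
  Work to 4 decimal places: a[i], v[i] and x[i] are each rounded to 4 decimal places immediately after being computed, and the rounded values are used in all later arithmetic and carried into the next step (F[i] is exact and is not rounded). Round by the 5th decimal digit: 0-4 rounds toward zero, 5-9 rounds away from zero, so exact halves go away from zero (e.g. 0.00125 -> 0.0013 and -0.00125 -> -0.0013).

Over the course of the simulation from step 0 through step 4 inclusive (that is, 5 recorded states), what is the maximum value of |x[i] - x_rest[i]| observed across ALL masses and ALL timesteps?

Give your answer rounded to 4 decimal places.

Answer: 1.1250

Derivation:
Step 0: x=[4.0000 9.0000] v=[0.0000 -2.0000]
Step 1: x=[4.2500 8.2500] v=[1.0000 -3.0000]
Step 2: x=[4.5000 7.5000] v=[1.0000 -3.0000]
Step 3: x=[4.5000 7.0000] v=[0.0000 -2.0000]
Step 4: x=[4.1250 6.8750] v=[-1.5000 -0.5000]
Max displacement = 1.1250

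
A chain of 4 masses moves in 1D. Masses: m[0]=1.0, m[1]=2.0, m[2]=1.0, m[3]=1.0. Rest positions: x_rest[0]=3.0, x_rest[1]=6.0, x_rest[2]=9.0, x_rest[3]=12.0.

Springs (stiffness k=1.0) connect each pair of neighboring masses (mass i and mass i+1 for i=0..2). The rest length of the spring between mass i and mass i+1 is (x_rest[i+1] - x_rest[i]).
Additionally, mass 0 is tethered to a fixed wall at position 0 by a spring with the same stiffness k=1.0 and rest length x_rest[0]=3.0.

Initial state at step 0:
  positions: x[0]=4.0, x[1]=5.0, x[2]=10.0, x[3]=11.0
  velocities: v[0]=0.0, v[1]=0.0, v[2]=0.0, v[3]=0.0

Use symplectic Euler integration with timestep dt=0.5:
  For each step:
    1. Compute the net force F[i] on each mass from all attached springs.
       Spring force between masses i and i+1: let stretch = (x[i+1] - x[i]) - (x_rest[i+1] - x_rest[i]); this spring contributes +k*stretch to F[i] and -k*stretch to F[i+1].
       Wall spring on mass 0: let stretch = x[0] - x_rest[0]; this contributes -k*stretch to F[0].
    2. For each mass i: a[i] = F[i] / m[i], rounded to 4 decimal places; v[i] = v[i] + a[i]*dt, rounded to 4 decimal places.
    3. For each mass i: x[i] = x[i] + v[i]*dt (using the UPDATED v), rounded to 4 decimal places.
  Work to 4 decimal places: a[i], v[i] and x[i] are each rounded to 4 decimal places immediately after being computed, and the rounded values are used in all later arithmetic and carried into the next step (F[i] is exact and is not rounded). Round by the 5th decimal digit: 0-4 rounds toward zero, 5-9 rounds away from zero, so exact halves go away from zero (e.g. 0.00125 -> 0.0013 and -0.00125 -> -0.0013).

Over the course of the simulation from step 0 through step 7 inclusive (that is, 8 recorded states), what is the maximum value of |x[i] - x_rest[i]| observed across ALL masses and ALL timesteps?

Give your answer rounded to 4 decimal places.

Answer: 1.8047

Derivation:
Step 0: x=[4.0000 5.0000 10.0000 11.0000] v=[0.0000 0.0000 0.0000 0.0000]
Step 1: x=[3.2500 5.5000 9.0000 11.5000] v=[-1.5000 1.0000 -2.0000 1.0000]
Step 2: x=[2.2500 6.1563 7.7500 12.1250] v=[-2.0000 1.3125 -2.5000 1.2500]
Step 3: x=[1.6641 6.5235 7.1953 12.4063] v=[-1.1719 0.7344 -1.1094 0.5625]
Step 4: x=[1.8770 6.3673 7.7754 12.1348] v=[0.4258 -0.3125 1.1602 -0.5430]
Step 5: x=[2.7433 5.8258 9.0934 11.5235] v=[1.7325 -1.0831 2.6359 -1.2227]
Step 6: x=[3.6944 5.3074 10.2020 11.0546] v=[1.9021 -1.0368 2.2172 -0.9378]
Step 7: x=[4.1251 5.1992 10.3001 11.1226] v=[0.8614 -0.2164 0.1962 0.1359]
Max displacement = 1.8047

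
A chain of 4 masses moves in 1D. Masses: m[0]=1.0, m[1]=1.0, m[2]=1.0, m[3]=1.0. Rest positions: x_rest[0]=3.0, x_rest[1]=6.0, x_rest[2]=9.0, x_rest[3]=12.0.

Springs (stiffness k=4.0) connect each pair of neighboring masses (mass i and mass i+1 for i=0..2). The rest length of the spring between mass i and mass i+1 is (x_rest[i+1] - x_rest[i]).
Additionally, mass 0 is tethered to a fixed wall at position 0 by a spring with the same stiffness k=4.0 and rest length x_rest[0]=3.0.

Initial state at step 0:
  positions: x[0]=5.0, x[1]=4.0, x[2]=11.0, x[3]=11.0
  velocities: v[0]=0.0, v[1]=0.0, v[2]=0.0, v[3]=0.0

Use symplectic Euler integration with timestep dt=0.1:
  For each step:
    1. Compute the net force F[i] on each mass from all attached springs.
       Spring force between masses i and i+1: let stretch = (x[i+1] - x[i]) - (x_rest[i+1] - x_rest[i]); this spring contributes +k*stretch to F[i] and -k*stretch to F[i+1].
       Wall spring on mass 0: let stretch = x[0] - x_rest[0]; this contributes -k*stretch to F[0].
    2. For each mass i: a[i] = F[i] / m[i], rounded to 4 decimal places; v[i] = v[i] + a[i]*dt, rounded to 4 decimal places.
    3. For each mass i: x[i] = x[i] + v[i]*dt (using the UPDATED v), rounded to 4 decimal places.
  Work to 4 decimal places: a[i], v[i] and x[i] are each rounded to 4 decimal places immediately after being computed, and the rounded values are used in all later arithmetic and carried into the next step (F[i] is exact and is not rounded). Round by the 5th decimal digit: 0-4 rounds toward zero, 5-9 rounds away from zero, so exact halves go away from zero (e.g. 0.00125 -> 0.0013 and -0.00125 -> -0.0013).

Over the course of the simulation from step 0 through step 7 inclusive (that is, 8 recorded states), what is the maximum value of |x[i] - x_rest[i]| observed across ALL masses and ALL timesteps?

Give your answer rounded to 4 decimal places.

Step 0: x=[5.0000 4.0000 11.0000 11.0000] v=[0.0000 0.0000 0.0000 0.0000]
Step 1: x=[4.7600 4.3200 10.7200 11.1200] v=[-2.4000 3.2000 -2.8000 1.2000]
Step 2: x=[4.3120 4.9136 10.2000 11.3440] v=[-4.4800 5.9360 -5.2000 2.2400]
Step 3: x=[3.7156 5.6946 9.5143 11.6422] v=[-5.9642 7.8099 -6.8570 2.9824]
Step 4: x=[3.0497 6.5492 8.7609 11.9753] v=[-6.6588 8.5462 -7.5337 3.3312]
Step 5: x=[2.4018 7.3523 8.0476 12.2998] v=[-6.4789 8.0311 -7.1326 3.2454]
Step 6: x=[1.8559 7.9852 7.4766 12.5743] v=[-5.4594 6.3290 -5.7098 2.7445]
Step 7: x=[1.4809 8.3526 7.1299 12.7648] v=[-3.7500 3.6738 -3.4673 1.9054]
Max displacement = 2.3526

Answer: 2.3526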